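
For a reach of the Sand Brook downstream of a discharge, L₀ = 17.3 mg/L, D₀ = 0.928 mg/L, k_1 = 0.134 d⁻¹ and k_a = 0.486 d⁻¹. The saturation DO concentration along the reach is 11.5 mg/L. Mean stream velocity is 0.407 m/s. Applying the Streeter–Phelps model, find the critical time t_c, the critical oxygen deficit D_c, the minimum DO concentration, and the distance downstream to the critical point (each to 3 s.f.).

t_c = [1/(k_a−k_1)] ln[(k_a/k_1)(1 − D₀(k_a−k_1)/(k_1 L₀))]
= [1/(0.486−0.134)] ln[(0.486/0.134)(1 − 0.928×0.3520/(0.134×17.3))]
= (1/0.3520) ln[3.627 × 0.8591] = 2.841 × ln(3.116) = 2.841 × 1.136 = 3.229 d.
D_c = (k_1/k_a) L₀ e^(−k_1 t_c) = (0.134/0.486) × 17.3 × e^(−0.134×3.229) = 0.2757 × 17.3 × 0.6488 = 3.095 mg/L.
Minimum DO = C_s − D_c = 11.5 − 3.095 = 8.405 mg/L.
x_c = v t_c = 0.407 m/s × 3.229 d × 86400 s/d = 113500 m ≈ 114 km.

t_c ≈ 3.23 d; D_c ≈ 3.09 mg/L; min DO ≈ 8.41 mg/L; x_c ≈ 114 km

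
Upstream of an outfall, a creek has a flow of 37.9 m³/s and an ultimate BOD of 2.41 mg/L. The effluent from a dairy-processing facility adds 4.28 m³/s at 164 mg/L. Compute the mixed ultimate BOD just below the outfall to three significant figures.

Flow-weighted mixing: C = (Q_r C_r + Q_w C_w)/(Q_r + Q_w)
= (37.9×2.41 + 4.28×164)/(37.9 + 4.28) = 793.3/42.18 = 18.81 mg/L.

18.8 mg/L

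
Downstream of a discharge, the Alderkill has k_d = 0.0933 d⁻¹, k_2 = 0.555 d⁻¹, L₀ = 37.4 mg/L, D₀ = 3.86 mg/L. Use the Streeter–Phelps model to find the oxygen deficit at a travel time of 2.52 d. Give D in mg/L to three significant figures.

D ≈ 5.06 mg/L

k_d L₀/(k_2−k_d) = 0.0933×37.4/(0.555−0.0933) = 3.489/0.4617 = 7.558 mg/L.
e^(−k_d t) = e^(−0.0933×2.520) = 0.7905; e^(−k_2 t) = e^(−0.555×2.520) = 0.2469.
D = 7.558 × (0.7905 − 0.2469) + 3.86 × 0.2469 = 4.108 + 0.9532 = 5.061 mg/L.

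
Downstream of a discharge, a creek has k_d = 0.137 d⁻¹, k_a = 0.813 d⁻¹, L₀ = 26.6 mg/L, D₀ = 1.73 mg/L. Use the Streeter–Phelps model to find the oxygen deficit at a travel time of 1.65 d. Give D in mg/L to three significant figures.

k_d L₀/(k_a−k_d) = 0.137×26.6/(0.813−0.137) = 3.644/0.6760 = 5.391 mg/L.
e^(−k_d t) = e^(−0.137×1.650) = 0.7977; e^(−k_a t) = e^(−0.813×1.650) = 0.2615.
D = 5.391 × (0.7977 − 0.2615) + 1.73 × 0.2615 = 2.891 + 0.4523 = 3.343 mg/L.

D ≈ 3.34 mg/L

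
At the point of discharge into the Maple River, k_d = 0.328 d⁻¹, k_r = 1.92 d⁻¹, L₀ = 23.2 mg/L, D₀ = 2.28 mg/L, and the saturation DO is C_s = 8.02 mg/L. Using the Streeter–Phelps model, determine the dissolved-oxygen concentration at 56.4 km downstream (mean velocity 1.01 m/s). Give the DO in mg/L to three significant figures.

DO ≈ 4.88 mg/L

Travel time t = x/v = 56.4 km / (1.01 m/s) = 56400 m / 1.01 m/s = 55840 s = 0.6463 d.
k_d L₀/(k_r−k_d) = 0.328×23.2/(1.92−0.328) = 7.610/1.592 = 4.780 mg/L.
e^(−k_d t) = e^(−0.328×0.6463) = 0.8090; e^(−k_r t) = e^(−1.92×0.6463) = 0.2891.
D = 4.780 × (0.8090 − 0.2891) + 2.28 × 0.2891 = 2.485 + 0.6592 = 3.144 mg/L.
DO = C_s − D = 8.02 − 3.144 = 4.876 mg/L.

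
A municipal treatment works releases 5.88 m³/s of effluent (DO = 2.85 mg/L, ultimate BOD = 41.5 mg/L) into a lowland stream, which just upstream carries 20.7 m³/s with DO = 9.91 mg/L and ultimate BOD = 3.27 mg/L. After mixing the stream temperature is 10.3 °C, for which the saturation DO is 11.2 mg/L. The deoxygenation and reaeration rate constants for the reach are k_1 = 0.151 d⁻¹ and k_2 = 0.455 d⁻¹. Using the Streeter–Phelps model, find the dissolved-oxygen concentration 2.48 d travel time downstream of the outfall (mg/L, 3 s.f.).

DO ≈ 8.16 mg/L

Mixed DO = (20.7×9.91 + 5.88×2.85)/(20.7+5.88) = 221.9/26.58 = 8.348 mg/L.
Mixed L₀ = (20.7×3.27 + 5.88×41.5)/(26.58) = 311.7/26.58 = 11.73 mg/L.
Initial deficit D₀ = C_s − DO₀ = 11.2 − 8.348 = 2.852 mg/L.
D(2.48) = [0.151×11.73/(0.455−0.151)](e^(−0.151×2.48) − e^(−0.455×2.48)) + 2.852 e^(−0.455×2.48)
= 5.825 × (0.6876 − 0.3236) + 2.852 × 0.3236 = 3.044 mg/L.
DO = 11.2 − 3.044 = 8.156 mg/L.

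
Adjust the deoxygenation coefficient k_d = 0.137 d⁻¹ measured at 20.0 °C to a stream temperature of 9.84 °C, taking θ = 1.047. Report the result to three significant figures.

k_d ≈ 0.0859 d⁻¹

k_d(T₂) = k_d(T₁) · θ^(T₂−T₁) = 0.137 × 1.047^(9.84−20.0)
= 0.137 × 1.047^-10.2 = 0.137 × 0.6271 = 0.08591 d⁻¹.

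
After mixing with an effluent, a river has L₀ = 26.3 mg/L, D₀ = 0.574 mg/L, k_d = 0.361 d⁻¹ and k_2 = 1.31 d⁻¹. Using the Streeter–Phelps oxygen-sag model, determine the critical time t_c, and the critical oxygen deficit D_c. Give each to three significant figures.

t_c ≈ 1.30 d; D_c ≈ 4.54 mg/L

At the critical point dD/dt = 0, so k_d L₀ e^(−k_d t) = k_2 D. Substituting D(t) from the Streeter–Phelps equation and solving for t gives
t_c = ln[(k_2/k_d)(1 − D₀(k_2−k_d)/(k_d L₀))] / (k_2−k_d).
Here k_2−k_d = 0.9490 d⁻¹ and 1 − D₀(k_2−k_d)/(k_d L₀) = 1 − 0.574×0.9490/(0.361×26.3) = 0.9426, so
t_c = ln(3.629 × 0.9426) / 0.9490 = 1.230 / 0.9490 = 1.296 d.
L(t_c) = L₀ e^(−k_d t_c) = 26.3 × 0.6264 = 16.47 mg/L, and at the critical point k_2 D_c = k_d L, so D_c = (0.361/1.31) × 16.47 = 4.540 mg/L.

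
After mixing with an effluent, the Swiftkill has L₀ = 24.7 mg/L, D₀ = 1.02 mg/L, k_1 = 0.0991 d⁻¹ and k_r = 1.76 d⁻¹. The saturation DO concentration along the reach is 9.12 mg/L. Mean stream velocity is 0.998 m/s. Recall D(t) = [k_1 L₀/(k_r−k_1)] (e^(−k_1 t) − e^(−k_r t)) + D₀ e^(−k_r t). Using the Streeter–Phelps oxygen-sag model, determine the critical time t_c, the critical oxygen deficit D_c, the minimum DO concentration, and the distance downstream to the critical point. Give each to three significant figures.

t_c ≈ 1.02 d; D_c ≈ 1.26 mg/L; min DO ≈ 7.86 mg/L; x_c ≈ 88.2 km

With k_r/k_1 = 17.76 and 1 − D₀(k_r−k_1)/(k_1 L₀) = 0.3079,
t_c = ln(17.76 × 0.3079) / (1.76 − 0.0991) = ln(5.468) / 1.661 = 1.699/1.661 = 1.023 d.
L(t_c) = L₀ e^(−k_1 t_c) = 24.7 × 0.9036 = 22.32 mg/L, and at the critical point k_r D_c = k_1 L, so D_c = (0.0991/1.76) × 22.32 = 1.257 mg/L.
Minimum DO = C_s − D_c = 9.12 − 1.257 = 7.863 mg/L.
x_c = v t_c = 0.998 m/s × 1.023 d × 86400 s/d = 88200 m ≈ 88.2 km.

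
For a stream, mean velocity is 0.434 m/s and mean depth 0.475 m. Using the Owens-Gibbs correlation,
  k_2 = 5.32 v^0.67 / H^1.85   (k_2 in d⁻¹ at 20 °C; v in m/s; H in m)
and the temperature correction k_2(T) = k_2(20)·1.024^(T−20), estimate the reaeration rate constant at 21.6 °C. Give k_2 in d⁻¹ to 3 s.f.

k_2(20) = 5.32 × 0.434^0.67 / 0.475^1.85 = 5.32 × 0.5716 / 0.2523 = 12.05 d⁻¹.
k_2(21.6) = 12.05 × 1.024^(21.6−20) = 12.05 × 1.039 = 12.52 d⁻¹.

k_2 ≈ 12.5 d⁻¹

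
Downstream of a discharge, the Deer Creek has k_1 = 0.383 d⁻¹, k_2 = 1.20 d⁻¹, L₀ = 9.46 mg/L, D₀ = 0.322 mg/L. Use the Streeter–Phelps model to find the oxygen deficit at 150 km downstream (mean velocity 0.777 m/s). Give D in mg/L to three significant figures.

D ≈ 1.60 mg/L

Travel time t = x/v = 150 km / (0.777 m/s) = 150000 m / 0.777 m/s = 193100 s = 2.234 d.
k_1 L₀/(k_2−k_1) = 0.383×9.46/(1.20−0.383) = 3.623/0.8170 = 4.435 mg/L.
e^(−k_1 t) = e^(−0.383×2.234) = 0.4250; e^(−k_2 t) = e^(−1.20×2.234) = 0.06848.
D = 4.435 × (0.4250 − 0.06848) + 0.322 × 0.06848 = 1.581 + 0.02205 = 1.603 mg/L.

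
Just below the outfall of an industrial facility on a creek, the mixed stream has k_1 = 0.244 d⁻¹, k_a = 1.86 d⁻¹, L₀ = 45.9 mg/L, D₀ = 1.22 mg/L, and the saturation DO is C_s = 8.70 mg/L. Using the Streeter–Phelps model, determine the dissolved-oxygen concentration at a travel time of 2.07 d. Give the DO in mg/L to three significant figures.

DO ≈ 4.64 mg/L

k_1 L₀/(k_a−k_1) = 0.244×45.9/(1.86−0.244) = 11.20/1.616 = 6.930 mg/L.
e^(−k_1 t) = e^(−0.244×2.070) = 0.6035; e^(−k_a t) = e^(−1.86×2.070) = 0.02128.
D = 6.930 × (0.6035 − 0.02128) + 1.22 × 0.02128 = 4.035 + 0.02596 = 4.061 mg/L.
DO = C_s − D = 8.70 − 4.061 = 4.639 mg/L.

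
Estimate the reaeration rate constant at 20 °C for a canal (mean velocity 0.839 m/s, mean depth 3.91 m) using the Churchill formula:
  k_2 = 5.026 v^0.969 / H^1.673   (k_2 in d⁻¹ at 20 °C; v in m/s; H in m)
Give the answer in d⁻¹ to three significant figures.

k_2 = 5.026 × 0.839^0.969 / 3.91^1.673 = 5.026 × 0.8436 / 9.788 = 0.4331 d⁻¹.

k_2 ≈ 0.433 d⁻¹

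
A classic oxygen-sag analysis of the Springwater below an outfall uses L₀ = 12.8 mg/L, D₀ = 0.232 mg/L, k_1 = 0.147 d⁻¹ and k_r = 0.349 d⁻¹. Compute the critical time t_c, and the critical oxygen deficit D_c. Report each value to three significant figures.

t_c ≈ 4.16 d; D_c ≈ 2.93 mg/L

At the critical point dD/dt = 0, so k_1 L₀ e^(−k_1 t) = k_r D. Substituting D(t) from the Streeter–Phelps equation and solving for t gives
t_c = ln[(k_r/k_1)(1 − D₀(k_r−k_1)/(k_1 L₀))] / (k_r−k_1).
Here k_r−k_1 = 0.2020 d⁻¹ and 1 − D₀(k_r−k_1)/(k_1 L₀) = 1 − 0.232×0.2020/(0.147×12.8) = 0.9751, so
t_c = ln(2.374 × 0.9751) / 0.2020 = 0.8394 / 0.2020 = 4.156 d.
L(t_c) = L₀ e^(−k_1 t_c) = 12.8 × 0.5429 = 6.949 mg/L, and at the critical point k_r D_c = k_1 L, so D_c = (0.147/0.349) × 6.949 = 2.927 mg/L.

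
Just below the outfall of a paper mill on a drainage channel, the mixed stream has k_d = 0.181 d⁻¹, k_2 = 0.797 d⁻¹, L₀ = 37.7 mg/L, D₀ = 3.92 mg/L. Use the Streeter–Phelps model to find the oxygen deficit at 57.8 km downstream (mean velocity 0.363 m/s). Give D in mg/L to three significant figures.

D ≈ 6.29 mg/L

Travel time t = x/v = 57.8 km / (0.363 m/s) = 57800 m / 0.363 m/s = 159200 s = 1.843 d.
k_d L₀/(k_2−k_d) = 0.181×37.7/(0.797−0.181) = 6.824/0.6160 = 11.08 mg/L.
e^(−k_d t) = e^(−0.181×1.843) = 0.7164; e^(−k_2 t) = e^(−0.797×1.843) = 0.2302.
D = 11.08 × (0.7164 − 0.2302) + 3.92 × 0.2302 = 5.385 + 0.9024 = 6.288 mg/L.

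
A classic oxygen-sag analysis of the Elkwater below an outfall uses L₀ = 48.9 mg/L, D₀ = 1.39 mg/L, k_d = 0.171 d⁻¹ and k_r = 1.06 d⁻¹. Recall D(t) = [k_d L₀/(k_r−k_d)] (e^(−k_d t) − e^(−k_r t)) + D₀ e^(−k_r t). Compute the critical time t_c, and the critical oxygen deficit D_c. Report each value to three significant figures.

At the critical point dD/dt = 0, so k_d L₀ e^(−k_d t) = k_r D. Substituting D(t) from the Streeter–Phelps equation and solving for t gives
t_c = ln[(k_r/k_d)(1 − D₀(k_r−k_d)/(k_d L₀))] / (k_r−k_d).
Here k_r−k_d = 0.8890 d⁻¹ and 1 − D₀(k_r−k_d)/(k_d L₀) = 1 − 1.39×0.8890/(0.171×48.9) = 0.8522, so
t_c = ln(6.199 × 0.8522) / 0.8890 = 1.664 / 0.8890 = 1.872 d.
D_c = (k_d/k_r) L₀ e^(−k_d t_c) = (0.171/1.06) × 48.9 × e^(−0.171×1.872) = 0.1613 × 48.9 × 0.7260 = 5.727 mg/L.

t_c ≈ 1.87 d; D_c ≈ 5.73 mg/L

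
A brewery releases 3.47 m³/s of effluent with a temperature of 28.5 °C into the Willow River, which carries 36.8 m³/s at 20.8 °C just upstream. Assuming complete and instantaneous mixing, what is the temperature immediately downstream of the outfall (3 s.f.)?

21.5 °C

Flow-weighted mixing: C = (Q_r C_r + Q_w C_w)/(Q_r + Q_w)
= (36.8×20.8 + 3.47×28.5)/(36.8 + 3.47) = 864.3/40.27 = 21.46 °C.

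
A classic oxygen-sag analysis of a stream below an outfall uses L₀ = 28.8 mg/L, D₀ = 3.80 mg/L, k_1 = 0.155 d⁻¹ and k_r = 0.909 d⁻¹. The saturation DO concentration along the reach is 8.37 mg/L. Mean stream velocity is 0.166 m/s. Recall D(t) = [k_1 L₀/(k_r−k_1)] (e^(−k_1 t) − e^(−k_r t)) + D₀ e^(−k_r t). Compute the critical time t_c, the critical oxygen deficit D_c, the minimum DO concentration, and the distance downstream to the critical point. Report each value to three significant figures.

At the critical point dD/dt = 0, so k_1 L₀ e^(−k_1 t) = k_r D. Substituting D(t) from the Streeter–Phelps equation and solving for t gives
t_c = ln[(k_r/k_1)(1 − D₀(k_r−k_1)/(k_1 L₀))] / (k_r−k_1).
Here k_r−k_1 = 0.7540 d⁻¹ and 1 − D₀(k_r−k_1)/(k_1 L₀) = 1 − 3.80×0.7540/(0.155×28.8) = 0.3582, so
t_c = ln(5.865 × 0.3582) / 0.7540 = 0.7421 / 0.7540 = 0.9843 d.
L(t_c) = L₀ e^(−k_1 t_c) = 28.8 × 0.8585 = 24.73 mg/L, and at the critical point k_r D_c = k_1 L, so D_c = (0.155/0.909) × 24.73 = 4.216 mg/L.
Minimum DO = C_s − D_c = 8.37 − 4.216 = 4.154 mg/L.
x_c = v t_c = 0.166 m/s × 0.9843 d × 86400 s/d = 14120 m ≈ 14.1 km.

t_c ≈ 0.984 d; D_c ≈ 4.22 mg/L; min DO ≈ 4.15 mg/L; x_c ≈ 14.1 km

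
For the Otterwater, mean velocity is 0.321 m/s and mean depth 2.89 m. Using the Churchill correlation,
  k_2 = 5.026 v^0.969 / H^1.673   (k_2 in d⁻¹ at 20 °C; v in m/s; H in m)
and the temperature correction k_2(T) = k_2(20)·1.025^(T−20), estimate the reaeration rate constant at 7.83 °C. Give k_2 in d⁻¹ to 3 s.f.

k_2(20) = 5.026 × 0.321^0.969 / 2.89^1.673 = 5.026 × 0.3325 / 5.903 = 0.2831 d⁻¹.
k_2(7.83) = 0.2831 × 1.025^(7.83−20) = 0.2831 × 0.7404 = 0.2096 d⁻¹.

k_2 ≈ 0.210 d⁻¹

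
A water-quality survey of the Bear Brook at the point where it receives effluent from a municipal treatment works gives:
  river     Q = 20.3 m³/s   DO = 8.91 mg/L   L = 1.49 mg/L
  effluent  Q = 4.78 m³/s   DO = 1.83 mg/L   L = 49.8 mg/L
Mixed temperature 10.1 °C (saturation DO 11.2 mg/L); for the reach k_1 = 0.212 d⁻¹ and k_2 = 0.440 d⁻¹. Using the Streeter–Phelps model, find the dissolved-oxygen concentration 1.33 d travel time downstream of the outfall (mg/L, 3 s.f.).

DO ≈ 7.21 mg/L

Mixed DO = (20.3×8.91 + 4.78×1.83)/(20.3+4.78) = 189.6/25.08 = 7.561 mg/L.
Mixed L₀ = (20.3×1.49 + 4.78×49.8)/(25.08) = 268.3/25.08 = 10.70 mg/L.
Initial deficit D₀ = C_s − DO₀ = 11.2 − 7.561 = 3.639 mg/L.
D(1.33) = [0.212×10.70/(0.440−0.212)](e^(−0.212×1.33) − e^(−0.440×1.33)) + 3.639 e^(−0.440×1.33)
= 9.947 × (0.7543 − 0.5570) + 3.639 × 0.5570 = 3.990 mg/L.
DO = 11.2 − 3.990 = 7.210 mg/L.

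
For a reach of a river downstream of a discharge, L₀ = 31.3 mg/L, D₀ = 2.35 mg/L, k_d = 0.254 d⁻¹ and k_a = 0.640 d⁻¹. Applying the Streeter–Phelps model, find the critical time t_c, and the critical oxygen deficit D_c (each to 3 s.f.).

t_c ≈ 2.08 d; D_c ≈ 7.32 mg/L

At the critical point dD/dt = 0, so k_d L₀ e^(−k_d t) = k_a D. Substituting D(t) from the Streeter–Phelps equation and solving for t gives
t_c = ln[(k_a/k_d)(1 − D₀(k_a−k_d)/(k_d L₀))] / (k_a−k_d).
Here k_a−k_d = 0.3860 d⁻¹ and 1 − D₀(k_a−k_d)/(k_d L₀) = 1 − 2.35×0.3860/(0.254×31.3) = 0.8859, so
t_c = ln(2.520 × 0.8859) / 0.3860 = 0.8030 / 0.3860 = 2.080 d.
D_c = (k_d/k_a) L₀ e^(−k_d t_c) = (0.254/0.640) × 31.3 × e^(−0.254×2.080) = 0.3969 × 31.3 × 0.5896 = 7.324 mg/L.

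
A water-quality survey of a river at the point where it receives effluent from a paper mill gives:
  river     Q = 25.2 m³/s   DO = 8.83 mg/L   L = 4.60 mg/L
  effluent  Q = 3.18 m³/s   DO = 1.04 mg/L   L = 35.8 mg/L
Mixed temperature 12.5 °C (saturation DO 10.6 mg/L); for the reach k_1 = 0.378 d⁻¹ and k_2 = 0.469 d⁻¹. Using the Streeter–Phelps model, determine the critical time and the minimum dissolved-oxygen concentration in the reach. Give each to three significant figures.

t_c ≈ 1.47 d; minimum DO ≈ 6.86 mg/L

Mixed DO = (25.2×8.83 + 3.18×1.04)/(25.2+3.18) = 225.8/28.38 = 7.957 mg/L.
Mixed L₀ = (25.2×4.60 + 3.18×35.8)/(28.38) = 229.8/28.38 = 8.096 mg/L.
Initial deficit D₀ = C_s − DO₀ = 10.6 − 7.957 = 2.643 mg/L.
t_c = (1/0.09100) ln[(0.469/0.378)(1 − 2.643×0.09100/(0.378×8.096))] = 10.99 × ln(1.143) = 1.471 d.
D_c = (0.378/0.469) × 8.096 × e^(−0.378×1.471) = 0.8060 × 8.096 × 0.5735 = 3.742 mg/L.
Minimum DO = 10.6 − 3.742 = 6.858 mg/L.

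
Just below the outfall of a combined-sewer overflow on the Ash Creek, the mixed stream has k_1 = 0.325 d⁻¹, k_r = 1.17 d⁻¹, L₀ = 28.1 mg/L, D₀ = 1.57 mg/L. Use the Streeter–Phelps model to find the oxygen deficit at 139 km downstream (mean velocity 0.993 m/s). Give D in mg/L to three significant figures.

D ≈ 5.00 mg/L

Travel time t = x/v = 139 km / (0.993 m/s) = 139000 m / 0.993 m/s = 140000 s = 1.620 d.
k_1 L₀/(k_r−k_1) = 0.325×28.1/(1.17−0.325) = 9.133/0.8450 = 10.81 mg/L.
e^(−k_1 t) = e^(−0.325×1.620) = 0.5906; e^(−k_r t) = e^(−1.17×1.620) = 0.1502.
D = 10.81 × (0.5906 − 0.1502) + 1.57 × 0.1502 = 4.760 + 0.2359 = 4.996 mg/L.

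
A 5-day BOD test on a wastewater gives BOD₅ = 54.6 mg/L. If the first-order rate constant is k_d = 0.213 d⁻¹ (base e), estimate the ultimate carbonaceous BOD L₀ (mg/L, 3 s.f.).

BOD₅ = L₀(1 − e^(−5k_d)) ⇒ L₀ = BOD₅ / (1 − e^(−5×0.213))
= 54.6 / (1 − 0.3447) = 54.6 / 0.6553 = 83.32 mg/L.

L₀ ≈ 83.3 mg/L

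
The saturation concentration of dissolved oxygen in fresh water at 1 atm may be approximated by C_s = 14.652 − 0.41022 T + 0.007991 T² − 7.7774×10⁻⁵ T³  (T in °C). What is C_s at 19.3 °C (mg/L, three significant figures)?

C_s = 14.652 − 0.41022×19.3 + 0.007991×19.3² − 7.7774×10⁻⁵×19.3³ = 9.152 mg/L.

C_s ≈ 9.15 mg/L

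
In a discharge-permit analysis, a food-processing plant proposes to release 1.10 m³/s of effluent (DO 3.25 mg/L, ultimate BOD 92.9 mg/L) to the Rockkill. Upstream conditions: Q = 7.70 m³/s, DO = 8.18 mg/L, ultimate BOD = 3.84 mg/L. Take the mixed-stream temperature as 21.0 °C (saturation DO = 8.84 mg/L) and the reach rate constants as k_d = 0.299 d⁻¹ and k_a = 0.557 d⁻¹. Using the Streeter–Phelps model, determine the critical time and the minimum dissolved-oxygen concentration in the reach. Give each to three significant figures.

Mixed DO = (7.70×8.18 + 1.10×3.25)/(7.70+1.10) = 66.56/8.800 = 7.564 mg/L.
Mixed L₀ = (7.70×3.84 + 1.10×92.9)/(8.800) = 131.8/8.800 = 14.97 mg/L.
Initial deficit D₀ = C_s − DO₀ = 8.84 − 7.564 = 1.276 mg/L.
t_c = (1/0.2580) ln[(0.557/0.299)(1 − 1.276×0.2580/(0.299×14.97))] = 3.876 × ln(1.726) = 2.115 d.
D_c = (0.299/0.557) × 14.97 × e^(−0.299×2.115) = 0.5368 × 14.97 × 0.5313 = 4.270 mg/L.
Minimum DO = 8.84 − 4.270 = 4.570 mg/L.

t_c ≈ 2.12 d; minimum DO ≈ 4.57 mg/L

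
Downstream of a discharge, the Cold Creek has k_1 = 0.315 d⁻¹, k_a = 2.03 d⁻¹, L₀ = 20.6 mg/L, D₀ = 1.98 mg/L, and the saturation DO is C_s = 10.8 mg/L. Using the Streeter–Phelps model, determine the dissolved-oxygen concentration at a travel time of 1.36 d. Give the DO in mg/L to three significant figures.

DO ≈ 8.45 mg/L

k_1 L₀/(k_a−k_1) = 0.315×20.6/(2.03−0.315) = 6.489/1.715 = 3.784 mg/L.
e^(−k_1 t) = e^(−0.315×1.360) = 0.6516; e^(−k_a t) = e^(−2.03×1.360) = 0.06324.
D = 3.784 × (0.6516 − 0.06324) + 1.98 × 0.06324 = 2.226 + 0.1252 = 2.351 mg/L.
DO = C_s − D = 10.8 − 2.351 = 8.449 mg/L.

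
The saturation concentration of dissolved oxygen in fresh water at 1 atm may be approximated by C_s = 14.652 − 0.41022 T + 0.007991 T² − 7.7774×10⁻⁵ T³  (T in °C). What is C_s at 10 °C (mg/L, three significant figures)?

C_s = 14.652 − 0.41022×10 + 0.007991×10² − 7.7774×10⁻⁵×10³ = 11.27 mg/L.

C_s ≈ 11.3 mg/L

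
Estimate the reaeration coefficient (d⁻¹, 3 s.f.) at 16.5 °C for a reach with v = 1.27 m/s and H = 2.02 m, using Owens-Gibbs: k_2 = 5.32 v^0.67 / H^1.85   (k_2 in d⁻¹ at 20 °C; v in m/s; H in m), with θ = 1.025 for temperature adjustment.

k_2(20) = 5.32 × 1.27^0.67 / 2.02^1.85 = 5.32 × 1.174 / 3.672 = 1.700 d⁻¹.
k_2(16.5) = 1.700 × 1.025^(16.5−20) = 1.700 × 0.9172 = 1.560 d⁻¹.

k_2 ≈ 1.56 d⁻¹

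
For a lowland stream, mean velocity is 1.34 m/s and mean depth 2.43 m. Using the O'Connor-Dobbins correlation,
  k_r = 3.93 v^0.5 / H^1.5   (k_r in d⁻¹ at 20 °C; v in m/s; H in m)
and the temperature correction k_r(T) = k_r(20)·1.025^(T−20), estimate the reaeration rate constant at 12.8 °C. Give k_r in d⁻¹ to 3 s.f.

k_r ≈ 1.01 d⁻¹

k_r(20) = 3.93 × 1.34^0.5 / 2.43^1.5 = 3.93 × 1.158 / 3.788 = 1.201 d⁻¹.
k_r(12.8) = 1.201 × 1.025^(12.8−20) = 1.201 × 0.8371 = 1.005 d⁻¹.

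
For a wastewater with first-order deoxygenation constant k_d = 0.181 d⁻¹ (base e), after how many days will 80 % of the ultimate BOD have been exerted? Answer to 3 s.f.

t ≈ 8.89 d

y/L₀ = 1 − e^(−k_d t) = 0.80 ⇒ e^(−k_d t) = 0.200
t = −ln(0.200) / 0.181 = 1.609 / 0.181 = 8.892 d.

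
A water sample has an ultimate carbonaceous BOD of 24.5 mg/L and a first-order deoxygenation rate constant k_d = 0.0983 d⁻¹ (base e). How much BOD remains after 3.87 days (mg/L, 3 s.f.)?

L ≈ 16.7 mg/L

L_t = L₀ e^(−k_d t) = 24.5 × e^(−0.0983×3.87) = 24.5 × 0.6836 = 16.75 mg/L.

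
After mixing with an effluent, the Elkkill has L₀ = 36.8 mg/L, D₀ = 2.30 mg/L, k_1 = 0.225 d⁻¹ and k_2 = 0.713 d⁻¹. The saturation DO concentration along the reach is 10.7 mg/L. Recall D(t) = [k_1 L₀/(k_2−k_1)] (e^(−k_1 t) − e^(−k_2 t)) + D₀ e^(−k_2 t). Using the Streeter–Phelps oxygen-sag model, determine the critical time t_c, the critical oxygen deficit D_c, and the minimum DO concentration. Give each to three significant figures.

At the critical point dD/dt = 0, so k_1 L₀ e^(−k_1 t) = k_2 D. Substituting D(t) from the Streeter–Phelps equation and solving for t gives
t_c = ln[(k_2/k_1)(1 − D₀(k_2−k_1)/(k_1 L₀))] / (k_2−k_1).
Here k_2−k_1 = 0.4880 d⁻¹ and 1 − D₀(k_2−k_1)/(k_1 L₀) = 1 − 2.30×0.4880/(0.225×36.8) = 0.8644, so
t_c = ln(3.169 × 0.8644) / 0.4880 = 1.008 / 0.4880 = 2.065 d.
L(t_c) = L₀ e^(−k_1 t_c) = 36.8 × 0.6284 = 23.12 mg/L, and at the critical point k_2 D_c = k_1 L, so D_c = (0.225/0.713) × 23.12 = 7.297 mg/L.
Minimum DO = C_s − D_c = 10.7 − 7.297 = 3.403 mg/L.

t_c ≈ 2.06 d; D_c ≈ 7.30 mg/L; min DO ≈ 3.40 mg/L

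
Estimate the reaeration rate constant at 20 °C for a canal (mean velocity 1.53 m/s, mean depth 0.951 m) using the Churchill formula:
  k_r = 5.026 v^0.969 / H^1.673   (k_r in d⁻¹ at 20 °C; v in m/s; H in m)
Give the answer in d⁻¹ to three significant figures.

k_r = 5.026 × 1.53^0.969 / 0.951^1.673 = 5.026 × 1.510 / 0.9194 = 8.255 d⁻¹.

k_r ≈ 8.25 d⁻¹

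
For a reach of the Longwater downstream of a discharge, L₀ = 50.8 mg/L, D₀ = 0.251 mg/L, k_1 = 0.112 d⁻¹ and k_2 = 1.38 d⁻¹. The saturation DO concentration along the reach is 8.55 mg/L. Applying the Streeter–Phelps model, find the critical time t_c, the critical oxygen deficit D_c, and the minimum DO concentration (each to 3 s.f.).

t_c ≈ 1.94 d; D_c ≈ 3.32 mg/L; min DO ≈ 5.23 mg/L

At the critical point dD/dt = 0, so k_1 L₀ e^(−k_1 t) = k_2 D. Substituting D(t) from the Streeter–Phelps equation and solving for t gives
t_c = ln[(k_2/k_1)(1 − D₀(k_2−k_1)/(k_1 L₀))] / (k_2−k_1).
Here k_2−k_1 = 1.268 d⁻¹ and 1 − D₀(k_2−k_1)/(k_1 L₀) = 1 − 0.251×1.268/(0.112×50.8) = 0.9441, so
t_c = ln(12.32 × 0.9441) / 1.268 = 2.454 / 1.268 = 1.935 d.
L(t_c) = L₀ e^(−k_1 t_c) = 50.8 × 0.8051 = 40.90 mg/L, and at the critical point k_2 D_c = k_1 L, so D_c = (0.112/1.38) × 40.90 = 3.320 mg/L.
Minimum DO = C_s − D_c = 8.55 − 3.320 = 5.230 mg/L.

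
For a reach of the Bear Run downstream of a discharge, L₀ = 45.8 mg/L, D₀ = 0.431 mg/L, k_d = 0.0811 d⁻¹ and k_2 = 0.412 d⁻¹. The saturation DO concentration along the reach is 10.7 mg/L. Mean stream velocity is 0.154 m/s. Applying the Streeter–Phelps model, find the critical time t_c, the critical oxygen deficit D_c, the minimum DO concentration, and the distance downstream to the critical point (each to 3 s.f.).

t_c = [1/(k_2−k_d)] ln[(k_2/k_d)(1 − D₀(k_2−k_d)/(k_d L₀))]
= [1/(0.412−0.0811)] ln[(0.412/0.0811)(1 − 0.431×0.3309/(0.0811×45.8))]
= (1/0.3309) ln[5.080 × 0.9616] = 3.022 × ln(4.885) = 3.022 × 1.586 = 4.794 d.
D_c = (k_d/k_2) L₀ e^(−k_d t_c) = (0.0811/0.412) × 45.8 × e^(−0.0811×4.794) = 0.1968 × 45.8 × 0.6779 = 6.112 mg/L.
Minimum DO = C_s − D_c = 10.7 − 6.112 = 4.588 mg/L.
x_c = v t_c = 0.154 m/s × 4.794 d × 86400 s/d = 63780 m ≈ 63.8 km.

t_c ≈ 4.79 d; D_c ≈ 6.11 mg/L; min DO ≈ 4.59 mg/L; x_c ≈ 63.8 km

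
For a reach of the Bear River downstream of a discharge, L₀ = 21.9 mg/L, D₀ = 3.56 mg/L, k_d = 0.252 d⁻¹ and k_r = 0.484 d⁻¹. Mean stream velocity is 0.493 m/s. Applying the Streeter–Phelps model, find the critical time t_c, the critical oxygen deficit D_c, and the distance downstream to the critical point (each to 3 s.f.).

t_c = [1/(k_r−k_d)] ln[(k_r/k_d)(1 − D₀(k_r−k_d)/(k_d L₀))]
= [1/(0.484−0.252)] ln[(0.484/0.252)(1 − 3.56×0.2320/(0.252×21.9))]
= (1/0.2320) ln[1.921 × 0.8503] = 4.310 × ln(1.633) = 4.310 × 0.4905 = 2.114 d.
D_c = (k_d/k_r) L₀ e^(−k_d t_c) = (0.252/0.484) × 21.9 × e^(−0.252×2.114) = 0.5207 × 21.9 × 0.5869 = 6.693 mg/L.
x_c = v t_c = 0.493 m/s × 2.114 d × 86400 s/d = 90060 m ≈ 90.1 km.

t_c ≈ 2.11 d; D_c ≈ 6.69 mg/L; x_c ≈ 90.1 km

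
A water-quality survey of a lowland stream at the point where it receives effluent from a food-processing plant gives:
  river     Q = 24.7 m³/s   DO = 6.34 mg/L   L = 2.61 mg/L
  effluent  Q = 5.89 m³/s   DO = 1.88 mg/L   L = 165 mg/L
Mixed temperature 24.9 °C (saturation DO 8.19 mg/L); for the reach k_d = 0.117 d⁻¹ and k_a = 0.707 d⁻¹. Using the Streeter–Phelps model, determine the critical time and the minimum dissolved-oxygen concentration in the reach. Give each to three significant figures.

Mixed DO = (24.7×6.34 + 5.89×1.88)/(24.7+5.89) = 167.7/30.59 = 5.481 mg/L.
Mixed L₀ = (24.7×2.61 + 5.89×165)/(30.59) = 1036/30.59 = 33.88 mg/L.
Initial deficit D₀ = C_s − DO₀ = 8.19 − 5.481 = 2.709 mg/L.
t_c = (1/0.5900) ln[(0.707/0.117)(1 − 2.709×0.5900/(0.117×33.88))] = 1.695 × ln(3.606) = 2.174 d.
D_c = (0.117/0.707) × 33.88 × e^(−0.117×2.174) = 0.1655 × 33.88 × 0.7754 = 4.347 mg/L.
Minimum DO = 8.19 − 4.347 = 3.843 mg/L.

t_c ≈ 2.17 d; minimum DO ≈ 3.84 mg/L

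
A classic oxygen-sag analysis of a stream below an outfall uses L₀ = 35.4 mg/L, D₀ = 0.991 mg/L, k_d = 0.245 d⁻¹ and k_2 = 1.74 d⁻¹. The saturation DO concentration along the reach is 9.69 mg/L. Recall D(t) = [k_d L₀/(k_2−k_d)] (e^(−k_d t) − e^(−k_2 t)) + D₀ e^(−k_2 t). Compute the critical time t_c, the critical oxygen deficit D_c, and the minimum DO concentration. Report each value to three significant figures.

With k_2/k_d = 7.102 and 1 − D₀(k_2−k_d)/(k_d L₀) = 0.8292,
t_c = ln(7.102 × 0.8292) / (1.74 − 0.245) = ln(5.889) / 1.495 = 1.773/1.495 = 1.186 d.
L(t_c) = L₀ e^(−k_d t_c) = 35.4 × 0.7478 = 26.47 mg/L, and at the critical point k_2 D_c = k_d L, so D_c = (0.245/1.74) × 26.47 = 3.728 mg/L.
Minimum DO = C_s − D_c = 9.69 − 3.728 = 5.962 mg/L.

t_c ≈ 1.19 d; D_c ≈ 3.73 mg/L; min DO ≈ 5.96 mg/L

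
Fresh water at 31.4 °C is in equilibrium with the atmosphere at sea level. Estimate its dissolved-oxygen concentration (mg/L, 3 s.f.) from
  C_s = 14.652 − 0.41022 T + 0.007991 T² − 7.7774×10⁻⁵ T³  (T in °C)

C_s ≈ 7.24 mg/L

C_s = 14.652 − 0.41022×31.4 + 0.007991×31.4² − 7.7774×10⁻⁵×31.4³ = 7.242 mg/L.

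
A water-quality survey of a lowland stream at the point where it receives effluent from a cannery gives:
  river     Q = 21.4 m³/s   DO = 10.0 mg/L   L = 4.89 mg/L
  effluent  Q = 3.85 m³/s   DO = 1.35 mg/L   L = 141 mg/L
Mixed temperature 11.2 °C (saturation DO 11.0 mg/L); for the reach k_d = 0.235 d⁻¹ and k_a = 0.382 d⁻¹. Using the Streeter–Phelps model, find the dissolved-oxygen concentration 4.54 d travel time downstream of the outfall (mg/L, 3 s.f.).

Mixed DO = (21.4×10.0 + 3.85×1.35)/(21.4+3.85) = 219.2/25.25 = 8.681 mg/L.
Mixed L₀ = (21.4×4.89 + 3.85×141)/(25.25) = 647.5/25.25 = 25.64 mg/L.
Initial deficit D₀ = C_s − DO₀ = 11.0 − 8.681 = 2.319 mg/L.
D(4.54) = [0.235×25.64/(0.382−0.235)](e^(−0.235×4.54) − e^(−0.382×4.54)) + 2.319 e^(−0.382×4.54)
= 40.99 × (0.3441 − 0.1765) + 2.319 × 0.1765 = 7.278 mg/L.
DO = 11.0 − 7.278 = 3.722 mg/L.

DO ≈ 3.72 mg/L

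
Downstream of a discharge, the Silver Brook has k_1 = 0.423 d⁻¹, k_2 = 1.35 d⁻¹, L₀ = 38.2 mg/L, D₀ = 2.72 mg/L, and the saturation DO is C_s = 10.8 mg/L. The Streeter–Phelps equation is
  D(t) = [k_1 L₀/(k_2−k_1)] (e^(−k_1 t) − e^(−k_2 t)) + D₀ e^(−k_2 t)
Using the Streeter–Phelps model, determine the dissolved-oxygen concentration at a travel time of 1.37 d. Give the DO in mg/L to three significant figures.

k_1 L₀/(k_2−k_1) = 0.423×38.2/(1.35−0.423) = 16.16/0.9270 = 17.43 mg/L.
e^(−k_1 t) = e^(−0.423×1.370) = 0.5602; e^(−k_2 t) = e^(−1.35×1.370) = 0.1573.
D = 17.43 × (0.5602 − 0.1573) + 2.72 × 0.1573 = 7.022 + 0.4279 = 7.450 mg/L.
DO = C_s − D = 10.8 − 7.450 = 3.350 mg/L.

DO ≈ 3.35 mg/L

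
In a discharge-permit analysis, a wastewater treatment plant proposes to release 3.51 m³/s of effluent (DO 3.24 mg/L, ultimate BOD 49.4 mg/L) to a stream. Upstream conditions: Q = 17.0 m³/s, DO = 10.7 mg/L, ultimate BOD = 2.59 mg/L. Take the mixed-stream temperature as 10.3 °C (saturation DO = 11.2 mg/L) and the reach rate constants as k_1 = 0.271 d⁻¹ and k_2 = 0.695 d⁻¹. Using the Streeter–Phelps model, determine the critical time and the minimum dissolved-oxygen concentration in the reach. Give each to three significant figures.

Mixed DO = (17.0×10.7 + 3.51×3.24)/(17.0+3.51) = 193.3/20.51 = 9.423 mg/L.
Mixed L₀ = (17.0×2.59 + 3.51×49.4)/(20.51) = 217.4/20.51 = 10.60 mg/L.
Initial deficit D₀ = C_s − DO₀ = 11.2 − 9.423 = 1.777 mg/L.
t_c = (1/0.4240) ln[(0.695/0.271)(1 − 1.777×0.4240/(0.271×10.60))] = 2.358 × ln(1.892) = 1.504 d.
D_c = (0.271/0.695) × 10.60 × e^(−0.271×1.504) = 0.3899 × 10.60 × 0.6653 = 2.750 mg/L.
Minimum DO = 11.2 − 2.750 = 8.450 mg/L.

t_c ≈ 1.50 d; minimum DO ≈ 8.45 mg/L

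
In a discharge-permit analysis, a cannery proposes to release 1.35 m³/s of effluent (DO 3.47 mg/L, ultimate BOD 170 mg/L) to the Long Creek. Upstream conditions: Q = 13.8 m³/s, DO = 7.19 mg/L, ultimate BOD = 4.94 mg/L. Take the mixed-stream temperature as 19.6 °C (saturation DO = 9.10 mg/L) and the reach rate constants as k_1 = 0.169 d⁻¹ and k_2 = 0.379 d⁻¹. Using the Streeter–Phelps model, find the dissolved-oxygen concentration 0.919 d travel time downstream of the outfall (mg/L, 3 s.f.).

Mixed DO = (13.8×7.19 + 1.35×3.47)/(13.8+1.35) = 103.9/15.15 = 6.859 mg/L.
Mixed L₀ = (13.8×4.94 + 1.35×170)/(15.15) = 297.7/15.15 = 19.65 mg/L.
Initial deficit D₀ = C_s − DO₀ = 9.10 − 6.859 = 2.241 mg/L.
D(0.919) = [0.169×19.65/(0.379−0.169)](e^(−0.169×0.919) − e^(−0.379×0.919)) + 2.241 e^(−0.379×0.919)
= 15.81 × (0.8561 − 0.7059) + 2.241 × 0.7059 = 3.958 mg/L.
DO = 9.10 − 3.958 = 5.142 mg/L.

DO ≈ 5.14 mg/L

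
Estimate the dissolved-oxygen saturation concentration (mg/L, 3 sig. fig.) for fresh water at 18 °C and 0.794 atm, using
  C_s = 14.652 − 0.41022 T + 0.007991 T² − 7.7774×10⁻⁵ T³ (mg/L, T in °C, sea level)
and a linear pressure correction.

C_s ≈ 7.47 mg/L

At sea level: C_s = 14.652 − 0.41022×18 + 0.007991×18² − 7.7774×10⁻⁵×18³ = 9.404 mg/L.
Pressure correction: C_s' = 9.404 × 0.794 = 7.466 mg/L.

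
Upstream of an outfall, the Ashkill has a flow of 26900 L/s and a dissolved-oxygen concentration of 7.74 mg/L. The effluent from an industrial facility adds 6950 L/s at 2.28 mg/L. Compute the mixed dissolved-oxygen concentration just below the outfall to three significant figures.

Flow-weighted mixing: C = (Q_r C_r + Q_w C_w)/(Q_r + Q_w)
= (26900×7.74 + 6950×2.28)/(26900 + 6950) = 224100/33850 = 6.619 mg/L.

6.62 mg/L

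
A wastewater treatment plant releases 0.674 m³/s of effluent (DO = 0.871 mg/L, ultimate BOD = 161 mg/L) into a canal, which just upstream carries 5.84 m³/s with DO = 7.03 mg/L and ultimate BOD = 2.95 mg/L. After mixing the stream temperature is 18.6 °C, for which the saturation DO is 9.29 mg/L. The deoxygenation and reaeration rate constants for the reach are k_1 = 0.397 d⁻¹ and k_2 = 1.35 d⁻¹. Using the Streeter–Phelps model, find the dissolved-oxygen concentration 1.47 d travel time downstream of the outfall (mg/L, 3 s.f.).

DO ≈ 5.51 mg/L

Mixed DO = (5.84×7.03 + 0.674×0.871)/(5.84+0.674) = 41.64/6.514 = 6.393 mg/L.
Mixed L₀ = (5.84×2.95 + 0.674×161)/(6.514) = 125.7/6.514 = 19.30 mg/L.
Initial deficit D₀ = C_s − DO₀ = 9.29 − 6.393 = 2.897 mg/L.
D(1.47) = [0.397×19.30/(1.35−0.397)](e^(−0.397×1.47) − e^(−1.35×1.47)) + 2.897 e^(−1.35×1.47)
= 8.041 × (0.5579 − 0.1374) + 2.897 × 0.1374 = 3.779 mg/L.
DO = 9.29 − 3.779 = 5.511 mg/L.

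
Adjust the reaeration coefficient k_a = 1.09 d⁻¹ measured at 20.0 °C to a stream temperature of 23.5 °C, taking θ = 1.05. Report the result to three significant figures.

k_a(T₂) = k_a(T₁) · θ^(T₂−T₁) = 1.09 × 1.05^(23.5−20.0)
= 1.09 × 1.05^3.50 = 1.09 × 1.186 = 1.293 d⁻¹.

k_a ≈ 1.29 d⁻¹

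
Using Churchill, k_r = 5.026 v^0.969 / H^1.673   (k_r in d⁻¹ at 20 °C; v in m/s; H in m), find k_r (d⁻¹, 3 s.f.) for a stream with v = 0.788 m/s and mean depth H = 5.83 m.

k_r = 5.026 × 0.788^0.969 / 5.83^1.673 = 5.026 × 0.7938 / 19.10 = 0.2089 d⁻¹.

k_r ≈ 0.209 d⁻¹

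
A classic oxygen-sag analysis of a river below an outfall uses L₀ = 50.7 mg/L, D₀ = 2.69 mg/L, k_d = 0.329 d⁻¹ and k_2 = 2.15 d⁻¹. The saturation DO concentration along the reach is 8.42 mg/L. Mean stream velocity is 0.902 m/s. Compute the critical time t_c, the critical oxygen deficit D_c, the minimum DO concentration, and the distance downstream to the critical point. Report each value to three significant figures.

t_c ≈ 0.840 d; D_c ≈ 5.89 mg/L; min DO ≈ 2.53 mg/L; x_c ≈ 65.5 km

At the critical point dD/dt = 0, so k_d L₀ e^(−k_d t) = k_2 D. Substituting D(t) from the Streeter–Phelps equation and solving for t gives
t_c = ln[(k_2/k_d)(1 − D₀(k_2−k_d)/(k_d L₀))] / (k_2−k_d).
Here k_2−k_d = 1.821 d⁻¹ and 1 − D₀(k_2−k_d)/(k_d L₀) = 1 − 2.69×1.821/(0.329×50.7) = 0.7063, so
t_c = ln(6.535 × 0.7063) / 1.821 = 1.529 / 1.821 = 0.8399 d.
L(t_c) = L₀ e^(−k_d t_c) = 50.7 × 0.7586 = 38.46 mg/L, and at the critical point k_2 D_c = k_d L, so D_c = (0.329/2.15) × 38.46 = 5.885 mg/L.
Minimum DO = C_s − D_c = 8.42 − 5.885 = 2.535 mg/L.
x_c = v t_c = 0.902 m/s × 0.8399 d × 86400 s/d = 65460 m ≈ 65.5 km.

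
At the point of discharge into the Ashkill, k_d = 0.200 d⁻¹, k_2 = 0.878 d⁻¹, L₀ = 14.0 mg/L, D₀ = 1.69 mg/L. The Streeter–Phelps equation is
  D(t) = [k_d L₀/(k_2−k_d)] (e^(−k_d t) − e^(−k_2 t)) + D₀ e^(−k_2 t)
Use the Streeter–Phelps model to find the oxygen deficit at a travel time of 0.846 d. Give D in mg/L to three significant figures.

D ≈ 2.33 mg/L

k_d L₀/(k_2−k_d) = 0.200×14.0/(0.878−0.200) = 2.800/0.6780 = 4.130 mg/L.
e^(−k_d t) = e^(−0.200×0.8460) = 0.8443; e^(−k_2 t) = e^(−0.878×0.8460) = 0.4758.
D = 4.130 × (0.8443 − 0.4758) + 1.69 × 0.4758 = 1.522 + 0.8041 = 2.326 mg/L.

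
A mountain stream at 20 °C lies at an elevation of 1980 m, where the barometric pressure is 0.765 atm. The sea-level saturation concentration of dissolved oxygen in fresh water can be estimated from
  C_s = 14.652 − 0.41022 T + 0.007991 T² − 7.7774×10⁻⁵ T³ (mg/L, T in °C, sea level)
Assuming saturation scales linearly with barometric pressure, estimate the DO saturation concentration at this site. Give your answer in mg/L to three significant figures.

At sea level: C_s = 14.652 − 0.41022×20 + 0.007991×20² − 7.7774×10⁻⁵×20³ = 9.022 mg/L.
Pressure correction: C_s' = 9.022 × 0.765 = 6.902 mg/L.

C_s ≈ 6.90 mg/L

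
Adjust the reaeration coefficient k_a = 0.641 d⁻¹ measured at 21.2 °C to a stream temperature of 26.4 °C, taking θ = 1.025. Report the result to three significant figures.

k_a(T₂) = k_a(T₁) · θ^(T₂−T₁) = 0.641 × 1.025^(26.4−21.2)
= 0.641 × 1.025^5.20 = 0.641 × 1.137 = 0.7288 d⁻¹.

k_a ≈ 0.729 d⁻¹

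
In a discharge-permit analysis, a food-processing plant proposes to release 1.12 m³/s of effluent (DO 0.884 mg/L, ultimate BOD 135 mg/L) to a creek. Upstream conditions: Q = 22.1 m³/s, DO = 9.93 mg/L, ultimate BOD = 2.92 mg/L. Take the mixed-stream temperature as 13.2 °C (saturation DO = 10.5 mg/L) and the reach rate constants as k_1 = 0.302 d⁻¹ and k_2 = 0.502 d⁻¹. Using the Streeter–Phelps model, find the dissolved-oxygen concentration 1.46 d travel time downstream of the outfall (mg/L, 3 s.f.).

DO ≈ 7.73 mg/L

Mixed DO = (22.1×9.93 + 1.12×0.884)/(22.1+1.12) = 220.4/23.22 = 9.494 mg/L.
Mixed L₀ = (22.1×2.92 + 1.12×135)/(23.22) = 215.7/23.22 = 9.291 mg/L.
Initial deficit D₀ = C_s − DO₀ = 10.5 − 9.494 = 1.006 mg/L.
D(1.46) = [0.302×9.291/(0.502−0.302)](e^(−0.302×1.46) − e^(−0.502×1.46)) + 1.006 e^(−0.502×1.46)
= 14.03 × (0.6434 − 0.4805) + 1.006 × 0.4805 = 2.769 mg/L.
DO = 10.5 − 2.769 = 7.731 mg/L.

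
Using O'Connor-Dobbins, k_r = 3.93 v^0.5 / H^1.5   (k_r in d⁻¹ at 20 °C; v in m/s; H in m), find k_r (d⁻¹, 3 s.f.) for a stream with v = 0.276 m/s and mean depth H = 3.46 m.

k_r = 3.93 × 0.276^0.5 / 3.46^1.5 = 3.93 × 0.5254 / 6.436 = 0.3208 d⁻¹.

k_r ≈ 0.321 d⁻¹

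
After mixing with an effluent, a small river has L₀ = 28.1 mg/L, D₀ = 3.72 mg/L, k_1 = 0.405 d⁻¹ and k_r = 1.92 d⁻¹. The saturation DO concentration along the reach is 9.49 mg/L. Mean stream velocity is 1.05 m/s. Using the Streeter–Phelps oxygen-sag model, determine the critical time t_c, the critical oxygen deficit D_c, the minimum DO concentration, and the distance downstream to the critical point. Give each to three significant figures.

With k_r/k_1 = 4.741 and 1 − D₀(k_r−k_1)/(k_1 L₀) = 0.5048,
t_c = ln(4.741 × 0.5048) / (1.92 − 0.405) = ln(2.393) / 1.515 = 0.8726/1.515 = 0.5760 d.
L(t_c) = L₀ e^(−k_1 t_c) = 28.1 × 0.7919 = 22.25 mg/L, and at the critical point k_r D_c = k_1 L, so D_c = (0.405/1.92) × 22.25 = 4.694 mg/L.
Minimum DO = C_s − D_c = 9.49 − 4.694 = 4.796 mg/L.
x_c = v t_c = 1.05 m/s × 0.5760 d × 86400 s/d = 52250 m ≈ 52.3 km.

t_c ≈ 0.576 d; D_c ≈ 4.69 mg/L; min DO ≈ 4.80 mg/L; x_c ≈ 52.3 km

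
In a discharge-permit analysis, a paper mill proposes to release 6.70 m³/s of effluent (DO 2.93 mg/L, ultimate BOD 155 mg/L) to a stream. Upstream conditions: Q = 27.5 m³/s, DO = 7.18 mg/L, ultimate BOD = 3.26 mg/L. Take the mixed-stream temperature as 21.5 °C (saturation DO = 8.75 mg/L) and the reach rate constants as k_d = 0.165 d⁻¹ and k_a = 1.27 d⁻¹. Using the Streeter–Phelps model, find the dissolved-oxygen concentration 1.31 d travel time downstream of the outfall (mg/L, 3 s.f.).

Mixed DO = (27.5×7.18 + 6.70×2.93)/(27.5+6.70) = 217.1/34.20 = 6.347 mg/L.
Mixed L₀ = (27.5×3.26 + 6.70×155)/(34.20) = 1128/34.20 = 32.99 mg/L.
Initial deficit D₀ = C_s − DO₀ = 8.75 − 6.347 = 2.403 mg/L.
D(1.31) = [0.165×32.99/(1.27−0.165)](e^(−0.165×1.31) − e^(−1.27×1.31)) + 2.403 e^(−1.27×1.31)
= 4.926 × (0.8056 − 0.1894) + 2.403 × 0.1894 = 3.490 mg/L.
DO = 8.75 − 3.490 = 5.260 mg/L.

DO ≈ 5.26 mg/L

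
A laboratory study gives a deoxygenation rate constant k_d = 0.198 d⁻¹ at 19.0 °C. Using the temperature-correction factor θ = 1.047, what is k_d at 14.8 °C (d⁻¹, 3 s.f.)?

k_d ≈ 0.163 d⁻¹

k_d(T₂) = k_d(T₁) · θ^(T₂−T₁) = 0.198 × 1.047^(14.8−19.0)
= 0.198 × 1.047^-4.20 = 0.198 × 0.8246 = 0.1633 d⁻¹.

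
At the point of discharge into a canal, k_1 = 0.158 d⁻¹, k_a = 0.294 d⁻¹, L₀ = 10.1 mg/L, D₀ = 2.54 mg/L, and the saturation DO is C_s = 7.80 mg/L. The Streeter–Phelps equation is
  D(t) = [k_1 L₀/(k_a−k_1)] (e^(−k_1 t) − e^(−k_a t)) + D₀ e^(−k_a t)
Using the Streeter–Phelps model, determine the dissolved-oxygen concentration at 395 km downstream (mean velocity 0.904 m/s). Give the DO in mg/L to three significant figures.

Travel time t = x/v = 395 km / (0.904 m/s) = 395000 m / 0.904 m/s = 436900 s = 5.057 d.
k_1 L₀/(k_a−k_1) = 0.158×10.1/(0.294−0.158) = 1.596/0.1360 = 11.73 mg/L.
e^(−k_1 t) = e^(−0.158×5.057) = 0.4498; e^(−k_a t) = e^(−0.294×5.057) = 0.2261.
D = 11.73 × (0.4498 − 0.2261) + 2.54 × 0.2261 = 2.625 + 0.5743 = 3.199 mg/L.
DO = C_s − D = 7.80 − 3.199 = 4.601 mg/L.

DO ≈ 4.60 mg/L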